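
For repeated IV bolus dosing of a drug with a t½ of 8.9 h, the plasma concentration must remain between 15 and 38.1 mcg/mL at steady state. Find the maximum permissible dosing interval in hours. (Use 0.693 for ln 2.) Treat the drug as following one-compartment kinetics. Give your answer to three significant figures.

k = 0.693 / t½ = 0.693 / 8.9 = 0.07787 h⁻¹
Between IV bolus doses, concentration decays as C = C₀·e^(−kτ), so C_peak/C_trough = e^(kτ).
τ_max = ln(C_peak/C_trough) / k = ln(38.1/15) / 0.07787 = 0.9322 / 0.07787 = 11.97 h

12.0 h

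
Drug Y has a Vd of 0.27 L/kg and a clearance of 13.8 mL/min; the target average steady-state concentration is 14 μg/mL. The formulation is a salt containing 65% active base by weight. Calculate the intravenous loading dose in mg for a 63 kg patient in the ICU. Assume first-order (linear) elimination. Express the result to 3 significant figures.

366 mg

Total Vd = 0.27 × 63 = 17.01 L
Loading dose depends on Vd (not clearance): it fills the distribution volume.
LD = Vd × C / S = 17.01 × 14.00 / 0.65 = 366.4 mg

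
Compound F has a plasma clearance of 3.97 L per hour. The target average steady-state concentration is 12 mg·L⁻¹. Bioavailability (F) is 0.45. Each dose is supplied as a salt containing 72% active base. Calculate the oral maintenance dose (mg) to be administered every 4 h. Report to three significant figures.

At steady state, dose per interval replaces the amount cleared in that interval: F·S·D/τ = CL·Css.
D = CL × Css × τ / F / S = 3.970 × 12 × 4 / 0.45 / 0.72 = 588.1 mg

588 mg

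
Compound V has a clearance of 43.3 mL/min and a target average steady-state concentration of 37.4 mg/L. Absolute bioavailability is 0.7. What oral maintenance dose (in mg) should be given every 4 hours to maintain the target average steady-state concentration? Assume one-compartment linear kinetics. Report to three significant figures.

555 mg

Convert clearance: 43.3 mL/min × 60 min/h ÷ 1000 mL/L = 2.598 L/h
D = CL × Css × τ / F = 2.598 × 37.4 × 4 / 0.7 = 555.2 mg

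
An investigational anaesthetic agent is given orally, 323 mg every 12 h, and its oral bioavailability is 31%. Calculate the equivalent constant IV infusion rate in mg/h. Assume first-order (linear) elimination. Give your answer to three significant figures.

Equivalent systemic input: infusion rate = F·D/τ.
Rate = 0.31 × 323 / 12 = 8.344 mg/h

8.34 mg/h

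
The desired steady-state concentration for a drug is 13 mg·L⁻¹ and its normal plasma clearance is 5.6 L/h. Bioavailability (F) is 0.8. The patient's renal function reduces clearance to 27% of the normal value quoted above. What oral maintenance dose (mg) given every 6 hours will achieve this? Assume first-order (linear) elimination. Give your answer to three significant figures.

147 mg

Patient clearance = 0.27 × 5.600 = 1.512 L/h
At steady state, dose per interval replaces the amount cleared in that interval: F·D/τ = CL·Css.
D = CL × Css × τ / F = 1.512 × 13 × 6 / 0.8 = 147.4 mg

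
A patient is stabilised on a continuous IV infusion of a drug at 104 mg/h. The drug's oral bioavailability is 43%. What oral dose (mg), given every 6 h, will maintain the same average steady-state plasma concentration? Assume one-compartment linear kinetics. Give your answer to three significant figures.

To maintain the same Css, the systemic dosing rate must be unchanged: F·D/τ = infusion rate.
D = rate × τ / F = 104 × 6 / 0.43 = 1451 mg

1450 mg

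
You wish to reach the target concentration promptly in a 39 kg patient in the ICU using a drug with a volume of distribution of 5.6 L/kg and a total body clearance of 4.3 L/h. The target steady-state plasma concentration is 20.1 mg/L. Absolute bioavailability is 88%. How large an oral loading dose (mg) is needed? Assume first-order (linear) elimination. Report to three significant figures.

4990 mg

Vd = 5.6 L/kg × 39 kg = 218.4 L
The loading dose fills Vd to the target concentration; clearance is irrelevant here.
LD = Vd × C / F = 218.4 × 20.10 / 0.88 = 4988 mg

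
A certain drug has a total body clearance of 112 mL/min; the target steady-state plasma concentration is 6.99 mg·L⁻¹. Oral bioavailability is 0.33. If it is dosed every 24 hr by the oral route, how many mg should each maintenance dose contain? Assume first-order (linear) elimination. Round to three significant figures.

Convert clearance: 112 mL/min × 60 min/h ÷ 1000 mL/L = 6.720 L/h
D = CL × Css × τ / F = 6.720 × 6.99 × 24 / 0.33 = 3416 mg

3420 mg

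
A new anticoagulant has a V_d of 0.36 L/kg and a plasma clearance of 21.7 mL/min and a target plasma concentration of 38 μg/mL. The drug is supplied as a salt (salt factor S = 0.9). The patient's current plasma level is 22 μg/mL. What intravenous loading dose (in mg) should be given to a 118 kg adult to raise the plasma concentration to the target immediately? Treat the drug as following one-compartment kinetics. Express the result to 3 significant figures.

Vd(total) = 118 kg × 0.36 L/kg = 42.48 L
Concentration deficit ΔC = 38 − 22 = 16.00 mg/L
LD = Vd × ΔC / S = 42.48 × 16.00 / 0.9 = 755.2 mg

755 mg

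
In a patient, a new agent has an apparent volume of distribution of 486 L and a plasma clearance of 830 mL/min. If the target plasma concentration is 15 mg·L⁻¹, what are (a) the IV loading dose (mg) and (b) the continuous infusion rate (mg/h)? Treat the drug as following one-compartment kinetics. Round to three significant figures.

Loading: fill Vd to C_target → 486.0 L × 15 mg/L = 7290 mg
Convert clearance: 830 mL/min × 60 min/h ÷ 1000 mL/L = 49.80 L/h
Maintenance infusion rate = CL × Css = 49.80 × 15 = 747.0 mg/h

(a) 7290 mg; (b) 747 mg/h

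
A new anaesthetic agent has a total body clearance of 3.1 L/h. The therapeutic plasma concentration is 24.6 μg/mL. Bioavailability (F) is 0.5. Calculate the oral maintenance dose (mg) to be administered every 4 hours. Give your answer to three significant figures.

610 mg

D = CL × Css × τ / F = 3.100 × 24.6 × 4 / 0.5 = 610.1 mg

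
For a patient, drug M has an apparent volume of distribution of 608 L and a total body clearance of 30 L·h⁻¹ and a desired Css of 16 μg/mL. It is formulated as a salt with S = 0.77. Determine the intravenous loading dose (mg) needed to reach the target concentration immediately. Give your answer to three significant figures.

12600 mg

LD is governed by Vd — clearance does not enter the loading-dose calculation.
LD = Vd × C / S = 608.0 × 16.00 / 0.77 = 12630 mg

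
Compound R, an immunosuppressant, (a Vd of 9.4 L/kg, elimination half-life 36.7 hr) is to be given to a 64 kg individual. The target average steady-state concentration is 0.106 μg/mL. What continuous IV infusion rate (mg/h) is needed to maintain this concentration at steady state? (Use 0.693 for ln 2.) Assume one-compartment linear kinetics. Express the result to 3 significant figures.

Vd(total) = 64 kg × 9.4 L/kg = 601.6 L
k = 0.693/36.7 = 0.01888 h⁻¹, so CL = k·Vd = 0.01888 × 601.6 = 11.36 L/h
Infusion rate = CL × Css = 11.36 × 0.106 = 1.204 mg/h

1.20 mg/h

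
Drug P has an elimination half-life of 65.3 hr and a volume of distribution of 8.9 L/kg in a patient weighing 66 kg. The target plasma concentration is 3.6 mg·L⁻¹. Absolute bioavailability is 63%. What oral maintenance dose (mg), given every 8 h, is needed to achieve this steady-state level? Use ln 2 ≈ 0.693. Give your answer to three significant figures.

Vd = 8.9 L/kg × 66 kg = 587.4 L
k = 0.693/65.3 = 0.01061 h⁻¹, so CL = k·Vd = 0.01061 × 587.4 = 6.232 L/h
D = CL × Css × τ / F = 6.232 × 3.6 × 8 / 0.63 = 284.9 mg

285 mg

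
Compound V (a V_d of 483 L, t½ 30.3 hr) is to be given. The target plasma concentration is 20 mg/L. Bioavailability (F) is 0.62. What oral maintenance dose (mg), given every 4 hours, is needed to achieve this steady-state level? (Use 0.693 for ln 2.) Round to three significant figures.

k = 0.693/30.3 = 0.02287 h⁻¹, so CL = k·Vd = 0.02287 × 483.0 = 11.05 L/h
D = CL × Css × τ / F = 11.05 × 20 × 4 / 0.62 = 1426 mg

1430 mg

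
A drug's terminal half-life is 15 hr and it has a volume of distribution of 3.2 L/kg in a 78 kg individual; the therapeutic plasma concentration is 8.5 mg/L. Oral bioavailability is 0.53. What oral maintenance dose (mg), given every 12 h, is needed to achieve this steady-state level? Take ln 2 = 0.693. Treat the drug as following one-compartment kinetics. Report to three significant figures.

Vd = 3.2 L/kg × 78 kg = 249.6 L
CL = ln 2 · Vd / t½ = 0.693 × 249.6 / 15 = 11.53 L/h
D = CL × Css × τ / F = 11.53 × 8.5 × 12 / 0.53 = 2219 mg

2220 mg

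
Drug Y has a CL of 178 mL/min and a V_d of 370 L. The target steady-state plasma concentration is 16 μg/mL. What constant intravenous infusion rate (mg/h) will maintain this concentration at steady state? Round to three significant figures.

CL = 178 mL/min = 178 × 0.06 = 10.68 L/h
Rate = CL × Css = 10.68 × 16 = 170.9 mg/h

171 mg/h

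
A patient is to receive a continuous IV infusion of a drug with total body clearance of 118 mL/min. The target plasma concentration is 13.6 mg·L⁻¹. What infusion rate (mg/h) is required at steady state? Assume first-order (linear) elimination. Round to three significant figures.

CL = 118 mL/min = 118 × 0.06 = 7.080 L/h
At steady state, infusion rate equals elimination rate: rate in = CL × Css.
R₀ = 7.080 × 13.6 = 96.29 mg/h

96.3 mg/h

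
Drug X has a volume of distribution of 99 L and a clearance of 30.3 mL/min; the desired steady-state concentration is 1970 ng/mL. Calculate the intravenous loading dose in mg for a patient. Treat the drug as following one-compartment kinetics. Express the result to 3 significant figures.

C = 1970 ng/mL = 1.970 mg/L
The loading dose fills Vd to the target concentration.
LD = Vd × C = 99.00 × 1.970 = 195.0 mg

195 mg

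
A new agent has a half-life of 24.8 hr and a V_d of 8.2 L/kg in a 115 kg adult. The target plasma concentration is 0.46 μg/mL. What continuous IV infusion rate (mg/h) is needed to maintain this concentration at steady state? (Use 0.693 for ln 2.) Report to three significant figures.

12.1 mg/h

Total Vd = 8.2 × 115 = 943.0 L
CL = 0.693 × Vd / t½ = 0.693 × 943.0 / 24.8 = 26.35 L/h
Infusion rate = CL × Css = 26.35 × 0.46 = 12.12 mg/h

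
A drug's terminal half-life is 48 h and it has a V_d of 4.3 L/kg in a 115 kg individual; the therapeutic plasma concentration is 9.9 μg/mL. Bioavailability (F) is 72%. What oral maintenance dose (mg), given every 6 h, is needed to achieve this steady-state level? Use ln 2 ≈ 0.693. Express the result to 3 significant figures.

589 mg

Vd = 4.3 L/kg × 115 kg = 494.5 L
k = 0.693/48 = 0.01444 h⁻¹, so CL = k·Vd = 0.01444 × 494.5 = 7.141 L/h
D = CL × Css × τ / F = 7.141 × 9.9 × 6 / 0.72 = 589.1 mg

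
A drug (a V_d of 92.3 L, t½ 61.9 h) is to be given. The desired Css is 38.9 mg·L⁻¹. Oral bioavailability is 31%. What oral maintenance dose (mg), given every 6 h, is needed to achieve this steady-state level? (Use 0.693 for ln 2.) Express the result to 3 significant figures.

CL = ln 2 · Vd / t½ = 0.693 × 92.30 / 61.9 = 1.033 L/h
D = CL × Css × τ / F = 1.033 × 38.9 × 6 / 0.31 = 777.7 mg

778 mg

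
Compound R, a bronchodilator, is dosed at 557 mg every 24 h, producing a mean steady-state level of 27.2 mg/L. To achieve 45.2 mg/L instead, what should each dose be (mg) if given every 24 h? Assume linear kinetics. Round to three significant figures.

926 mg

For first-order elimination, Css ∝ F·D/(CL·τ); F and CL are unchanged, so Css ∝ D/τ.
D₂ = D₁ × (Css,target / Css,current) = 557 × 45.2/27.2 = 925.6 mg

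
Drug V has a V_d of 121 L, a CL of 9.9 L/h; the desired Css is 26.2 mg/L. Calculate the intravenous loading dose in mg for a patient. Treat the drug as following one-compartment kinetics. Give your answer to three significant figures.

3170 mg

Loading dose depends on Vd (not clearance): it fills the distribution volume.
LD = Vd × C = 121.0 × 26.20 = 3170 mg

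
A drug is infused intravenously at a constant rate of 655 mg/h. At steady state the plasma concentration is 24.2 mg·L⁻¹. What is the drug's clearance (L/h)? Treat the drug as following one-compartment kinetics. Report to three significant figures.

27.1 L/h

At steady state, infusion rate = CL × Css, so CL = rate / Css.
CL = 655 / 24.2 = 27.07 L/h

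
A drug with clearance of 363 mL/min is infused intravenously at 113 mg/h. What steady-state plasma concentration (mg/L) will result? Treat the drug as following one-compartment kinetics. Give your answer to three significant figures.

5.19 mg/L

CL = 363 mL/min = 363 × 0.06 = 21.78 L/h
Css = rate / CL = 113 / 21.78 = 5.188 mg/L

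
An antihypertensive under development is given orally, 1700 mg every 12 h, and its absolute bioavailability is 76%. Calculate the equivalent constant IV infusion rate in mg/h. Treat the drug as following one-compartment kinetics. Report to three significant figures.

Equivalent systemic input: infusion rate = F·D/τ.
Rate = 0.76 × 1700 / 12 = 107.7 mg/h

108 mg/h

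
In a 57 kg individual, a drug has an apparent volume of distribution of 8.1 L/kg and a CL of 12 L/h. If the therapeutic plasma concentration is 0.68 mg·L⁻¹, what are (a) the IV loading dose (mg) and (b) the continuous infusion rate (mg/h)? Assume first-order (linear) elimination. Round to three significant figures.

(a) 314 mg; (b) 8.16 mg/h

Vd(total) = 57 kg × 8.1 L/kg = 461.7 L
LD = Vd · C_target = 461.7 × 0.68 = 314.0 mg
Maintenance: replace elimination → rate = CL × Css = 12.00 × 0.68 = 8.160 mg/h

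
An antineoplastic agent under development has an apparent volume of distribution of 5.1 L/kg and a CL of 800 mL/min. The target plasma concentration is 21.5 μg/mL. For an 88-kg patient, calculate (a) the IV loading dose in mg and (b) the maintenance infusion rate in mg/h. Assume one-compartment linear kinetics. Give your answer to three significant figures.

Total Vd = 5.1 × 88 = 448.8 L
Loading: fill Vd to C_target → 448.8 L × 21.5 mg/L = 9649 mg
CL = 800 mL/min = 800 × 0.06 = 48.00 L/h
Infusion rate = 48.00 L/h × 21.5 mg/L = 1032 mg/h

(a) 9650 mg; (b) 1030 mg/h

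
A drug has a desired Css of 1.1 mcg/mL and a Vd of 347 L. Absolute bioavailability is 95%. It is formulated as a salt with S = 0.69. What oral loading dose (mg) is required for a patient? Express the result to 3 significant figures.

The loading dose fills Vd to the target concentration.
LD = Vd × C / F / S = 347.0 × 1.100 / 0.95 / 0.69 = 582.3 mg

582 mg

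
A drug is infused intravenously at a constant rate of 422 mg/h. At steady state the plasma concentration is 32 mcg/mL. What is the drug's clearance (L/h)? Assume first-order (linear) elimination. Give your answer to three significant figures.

At steady state, infusion rate = CL × Css, so CL = rate / Css.
CL = 422 / 32 = 13.19 L/h

13.2 L/h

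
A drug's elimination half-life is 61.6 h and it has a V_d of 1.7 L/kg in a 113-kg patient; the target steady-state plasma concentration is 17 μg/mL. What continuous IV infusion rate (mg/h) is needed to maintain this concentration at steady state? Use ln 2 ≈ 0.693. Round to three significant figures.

Vd(total) = 113 kg × 1.7 L/kg = 192.1 L
k = 0.693/61.6 = 0.01125 h⁻¹, so CL = k·Vd = 0.01125 × 192.1 = 2.161 L/h
Infusion rate = CL × Css = 2.161 × 17 = 36.74 mg/h

36.7 mg/h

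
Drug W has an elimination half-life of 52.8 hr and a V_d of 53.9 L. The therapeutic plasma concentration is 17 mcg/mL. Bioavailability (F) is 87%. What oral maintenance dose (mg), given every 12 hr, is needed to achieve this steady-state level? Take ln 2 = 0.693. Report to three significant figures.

CL = ln 2 · Vd / t½ = 0.693 × 53.90 / 52.8 = 0.7074 L/h
D = CL × Css × τ / F = 0.7074 × 17 × 12 / 0.87 = 165.9 mg

166 mg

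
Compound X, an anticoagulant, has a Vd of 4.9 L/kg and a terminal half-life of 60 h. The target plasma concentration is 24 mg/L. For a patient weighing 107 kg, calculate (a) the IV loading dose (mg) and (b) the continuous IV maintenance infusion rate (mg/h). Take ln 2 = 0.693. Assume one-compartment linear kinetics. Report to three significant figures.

(a) 12600 mg; (b) 145 mg/h

Vd(total) = 107 kg × 4.9 L/kg = 524.3 L
LD = Vd × C = 524.3 × 24 = 12580 mg
CL = 0.693 × Vd / t½ = 0.693 × 524.3 / 60 = 6.056 L/h
Infusion rate = CL × Css = 6.056 × 24 = 145.3 mg/h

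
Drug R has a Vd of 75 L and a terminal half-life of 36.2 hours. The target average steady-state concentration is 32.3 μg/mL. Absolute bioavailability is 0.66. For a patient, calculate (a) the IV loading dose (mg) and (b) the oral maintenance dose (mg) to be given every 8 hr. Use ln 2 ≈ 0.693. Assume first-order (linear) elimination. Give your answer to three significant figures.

LD = Vd × C = 75.00 × 32.3 = 2423 mg
CL = 0.693 × Vd / t½ = 0.693 × 75.00 / 36.2 = 1.436 L/h
D = CL × Css × τ / F = 1.436 × 32.3 × 8 / 0.66 = 562.2 mg

(a) 2420 mg; (b) 562 mg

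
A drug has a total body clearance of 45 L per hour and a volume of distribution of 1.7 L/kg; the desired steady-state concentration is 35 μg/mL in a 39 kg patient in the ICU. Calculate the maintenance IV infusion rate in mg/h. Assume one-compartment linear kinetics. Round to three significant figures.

Vd does not affect the maintenance rate; only clearance governs steady-state input.
Infusion rate = CL · Css = 45.00 L/h × 35 mg/L = 1575 mg/h

1580 mg/h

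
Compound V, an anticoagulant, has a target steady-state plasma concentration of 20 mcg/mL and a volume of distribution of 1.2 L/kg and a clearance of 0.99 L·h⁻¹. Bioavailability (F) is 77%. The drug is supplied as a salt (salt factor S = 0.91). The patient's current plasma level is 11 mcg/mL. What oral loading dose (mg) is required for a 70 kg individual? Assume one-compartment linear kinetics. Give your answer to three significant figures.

1080 mg

Vd(total) = 70 kg × 1.2 L/kg = 84.00 L
Loading dose depends on Vd (not clearance): it fills the distribution volume.
Concentration deficit ΔC = 20 − 11 = 9.000 mg/L
LD = Vd × ΔC / F / S = 84.00 × 9.000 / 0.77 / 0.91 = 1079 mg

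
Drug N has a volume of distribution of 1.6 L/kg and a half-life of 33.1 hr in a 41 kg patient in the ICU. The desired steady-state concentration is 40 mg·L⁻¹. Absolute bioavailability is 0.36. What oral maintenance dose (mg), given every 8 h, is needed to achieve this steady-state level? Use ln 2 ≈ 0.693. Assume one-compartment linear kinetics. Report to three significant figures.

1220 mg

Total Vd = 1.6 × 41 = 65.60 L
CL = ln 2 · Vd / t½ = 0.693 × 65.60 / 33.1 = 1.373 L/h
D = CL × Css × τ / F = 1.373 × 40 × 8 / 0.36 = 1220 mg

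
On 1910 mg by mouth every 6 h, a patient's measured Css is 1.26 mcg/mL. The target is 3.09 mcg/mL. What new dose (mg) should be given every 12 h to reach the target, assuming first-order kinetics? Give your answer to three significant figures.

For first-order elimination, Css ∝ F·D/(CL·τ); F and CL are unchanged, so Css ∝ D/τ.
D₂ = D₁ × (Css,target / Css,current) × (τ₂/τ₁) = 1910 × (3.09/1.26) × (12/6) = 9368 mg

9370 mg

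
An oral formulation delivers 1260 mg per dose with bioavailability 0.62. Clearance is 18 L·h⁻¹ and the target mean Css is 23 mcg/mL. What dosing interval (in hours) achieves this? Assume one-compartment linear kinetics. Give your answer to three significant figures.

1.89 h

F·D/τ = CL·Css → τ = F·D / (CL·Css).
τ = 0.62 × 1260 / (18 × 23) = 1.887 h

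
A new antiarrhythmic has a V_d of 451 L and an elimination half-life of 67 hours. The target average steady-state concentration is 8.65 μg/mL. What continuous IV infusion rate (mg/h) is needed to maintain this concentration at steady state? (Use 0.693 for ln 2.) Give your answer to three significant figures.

40.4 mg/h

CL = 0.693 × Vd / t½ = 0.693 × 451.0 / 67 = 4.665 L/h
Infusion rate = CL × Css = 4.665 × 8.65 = 40.35 mg/h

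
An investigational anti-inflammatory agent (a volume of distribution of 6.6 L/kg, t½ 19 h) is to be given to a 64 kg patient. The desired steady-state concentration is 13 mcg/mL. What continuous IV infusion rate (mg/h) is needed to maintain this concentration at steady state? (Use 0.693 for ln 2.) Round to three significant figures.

200 mg/h

Vd = 6.6 L/kg × 64 kg = 422.4 L
k = 0.693/19 = 0.03647 h⁻¹, so CL = k·Vd = 0.03647 × 422.4 = 15.40 L/h
Infusion rate = CL × Css = 15.40 × 13 = 200.2 mg/h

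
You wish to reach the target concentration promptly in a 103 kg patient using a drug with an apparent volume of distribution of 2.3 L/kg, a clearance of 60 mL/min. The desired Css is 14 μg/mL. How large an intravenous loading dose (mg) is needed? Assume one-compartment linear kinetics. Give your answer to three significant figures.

Total Vd = 2.3 × 103 = 236.9 L
LD = Vd × C = 236.9 × 14.00 = 3317 mg

3320 mg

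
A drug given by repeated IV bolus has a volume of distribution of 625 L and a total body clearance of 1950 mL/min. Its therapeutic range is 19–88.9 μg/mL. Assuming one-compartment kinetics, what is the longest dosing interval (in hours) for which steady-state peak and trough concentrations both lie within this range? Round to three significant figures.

8.24 h

CL = 1950 mL/min × 60/1000 = 117.0 L/h
k = CL / Vd = 117.0 / 625.0 = 0.1872 h⁻¹
Between IV bolus doses, concentration decays as C = C₀·e^(−kτ), so C_peak/C_trough = e^(kτ).
τ_max = ln(C_peak/C_trough) / k = ln(88.9/19) / 0.1872 = 1.543 / 0.1872 = 8.243 h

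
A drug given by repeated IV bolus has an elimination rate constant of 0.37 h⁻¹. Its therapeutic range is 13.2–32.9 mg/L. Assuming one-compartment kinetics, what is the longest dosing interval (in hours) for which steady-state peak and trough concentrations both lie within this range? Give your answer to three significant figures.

Between IV bolus doses, concentration decays as C = C₀·e^(−kτ), so C_peak/C_trough = e^(kτ).
τ_max = ln(C_peak/C_trough) / k = ln(32.9/13.2) / 0.3700 = 0.9133 / 0.3700 = 2.468 h

2.47 h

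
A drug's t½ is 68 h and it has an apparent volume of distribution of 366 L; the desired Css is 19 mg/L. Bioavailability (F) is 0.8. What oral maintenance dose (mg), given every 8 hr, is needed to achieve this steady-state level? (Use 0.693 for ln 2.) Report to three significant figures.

709 mg

CL = ln 2 · Vd / t½ = 0.693 × 366.0 / 68 = 3.730 L/h
D = CL × Css × τ / F = 3.730 × 19 × 8 / 0.8 = 708.7 mg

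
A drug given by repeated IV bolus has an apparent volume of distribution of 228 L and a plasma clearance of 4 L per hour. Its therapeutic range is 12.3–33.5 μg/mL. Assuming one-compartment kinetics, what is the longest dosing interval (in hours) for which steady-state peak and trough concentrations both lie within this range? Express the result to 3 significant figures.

k = CL / Vd = 4.000 / 228.0 = 0.01754 h⁻¹
Between IV bolus doses, concentration decays as C = C₀·e^(−kτ), so C_peak/C_trough = e^(kτ).
τ_max = ln(C_peak/C_trough) / k = ln(33.5/12.3) / 0.01754 = 1.002 / 0.01754 = 57.13 h

57.1 h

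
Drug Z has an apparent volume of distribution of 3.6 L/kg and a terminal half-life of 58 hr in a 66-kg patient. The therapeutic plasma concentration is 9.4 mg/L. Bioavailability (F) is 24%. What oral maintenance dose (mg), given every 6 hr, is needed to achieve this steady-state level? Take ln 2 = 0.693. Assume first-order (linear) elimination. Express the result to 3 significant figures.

667 mg

Vd = 3.6 L/kg × 66 kg = 237.6 L
CL = 0.693 × Vd / t½ = 0.693 × 237.6 / 58 = 2.839 L/h
D = CL × Css × τ / F = 2.839 × 9.4 × 6 / 0.24 = 667.2 mg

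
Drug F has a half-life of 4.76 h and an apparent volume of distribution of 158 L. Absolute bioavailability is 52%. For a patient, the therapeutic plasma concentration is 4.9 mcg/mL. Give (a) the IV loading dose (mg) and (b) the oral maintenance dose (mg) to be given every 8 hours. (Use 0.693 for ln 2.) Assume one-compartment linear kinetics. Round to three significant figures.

LD = Vd × C = 158.0 × 4.9 = 774.2 mg
CL = 0.693 × Vd / t½ = 0.693 × 158.0 / 4.76 = 23.00 L/h
D = CL × Css × τ / F = 23.00 × 4.9 × 8 / 0.52 = 1734 mg

(a) 774 mg; (b) 1730 mg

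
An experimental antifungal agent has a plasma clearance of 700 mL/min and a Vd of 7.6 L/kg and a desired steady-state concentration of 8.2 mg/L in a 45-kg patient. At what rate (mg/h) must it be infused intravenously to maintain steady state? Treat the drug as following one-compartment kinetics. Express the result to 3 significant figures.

CL = 700 mL/min = 700 × 0.06 = 42.00 L/h
Maintenance depends on clearance, not Vd — rate in must match rate out.
Infusion rate = CL · Css = 42.00 L/h × 8.2 mg/L = 344.4 mg/h

344 mg/h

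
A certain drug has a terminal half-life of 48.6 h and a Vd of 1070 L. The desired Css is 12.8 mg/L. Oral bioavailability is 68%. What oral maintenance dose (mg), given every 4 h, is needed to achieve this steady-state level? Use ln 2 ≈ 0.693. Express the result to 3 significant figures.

CL = 0.693 × Vd / t½ = 0.693 × 1070 / 48.6 = 15.26 L/h
D = CL × Css × τ / F = 15.26 × 12.8 × 4 / 0.68 = 1149 mg

1150 mg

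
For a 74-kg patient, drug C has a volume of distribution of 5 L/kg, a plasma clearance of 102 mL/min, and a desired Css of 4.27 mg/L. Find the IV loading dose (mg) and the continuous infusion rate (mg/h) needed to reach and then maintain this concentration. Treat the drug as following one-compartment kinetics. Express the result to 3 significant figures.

Total Vd = 5 × 74 = 370.0 L
Loading: fill Vd to C_target → 370.0 L × 4.27 mg/L = 1580 mg
Convert clearance: 102 mL/min × 60 min/h ÷ 1000 mL/L = 6.120 L/h
Maintenance: replace elimination → rate = CL × Css = 6.120 × 4.27 = 26.13 mg/h

(a) 1580 mg; (b) 26.1 mg/h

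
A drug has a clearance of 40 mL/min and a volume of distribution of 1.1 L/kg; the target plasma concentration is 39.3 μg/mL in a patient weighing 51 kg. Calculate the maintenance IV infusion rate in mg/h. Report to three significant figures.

CL = 40 mL/min = 40 × 0.06 = 2.400 L/h
Rate = CL × Css = 2.400 × 39.3 = 94.32 mg/h

94.3 mg/h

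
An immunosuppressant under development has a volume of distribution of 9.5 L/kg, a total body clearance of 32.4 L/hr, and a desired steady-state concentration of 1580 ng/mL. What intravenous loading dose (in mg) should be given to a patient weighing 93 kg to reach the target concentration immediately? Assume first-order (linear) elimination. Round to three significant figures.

Total Vd = 9.5 × 93 = 883.5 L
C = 1580 ng/mL = 1.580 mg/L
LD = Vd × C = 883.5 × 1.580 = 1396 mg

1400 mg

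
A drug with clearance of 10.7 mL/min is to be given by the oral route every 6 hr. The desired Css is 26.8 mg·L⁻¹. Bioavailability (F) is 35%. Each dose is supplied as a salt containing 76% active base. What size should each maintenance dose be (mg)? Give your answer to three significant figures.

388 mg

CL = 10.7 mL/min = 10.7 × 0.06 = 0.6420 L/h
D = CL × Css × τ / F / S = 0.6420 × 26.8 × 6 / 0.35 / 0.76 = 388.1 mg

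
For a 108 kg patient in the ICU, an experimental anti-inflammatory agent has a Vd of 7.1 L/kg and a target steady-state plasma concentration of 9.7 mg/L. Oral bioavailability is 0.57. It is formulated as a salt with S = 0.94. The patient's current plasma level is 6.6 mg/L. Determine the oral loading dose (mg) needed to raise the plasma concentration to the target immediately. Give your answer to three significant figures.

Total Vd = 7.1 × 108 = 766.8 L
Concentration deficit ΔC = 9.7 − 6.6 = 3.100 mg/L
LD = Vd × ΔC / F / S = 766.8 × 3.100 / 0.57 / 0.94 = 4437 mg

4440 mg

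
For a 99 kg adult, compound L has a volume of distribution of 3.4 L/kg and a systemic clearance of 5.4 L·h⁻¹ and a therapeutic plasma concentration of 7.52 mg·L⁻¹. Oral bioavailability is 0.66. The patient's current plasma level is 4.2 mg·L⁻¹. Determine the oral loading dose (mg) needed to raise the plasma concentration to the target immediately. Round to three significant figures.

Vd(total) = 99 kg × 3.4 L/kg = 336.6 L
Loading dose depends on Vd (not clearance): it fills the distribution volume.
Concentration deficit ΔC = 7.52 − 4.2 = 3.320 mg/L
LD = Vd × ΔC / F = 336.6 × 3.320 / 0.66 = 1693 mg

1690 mg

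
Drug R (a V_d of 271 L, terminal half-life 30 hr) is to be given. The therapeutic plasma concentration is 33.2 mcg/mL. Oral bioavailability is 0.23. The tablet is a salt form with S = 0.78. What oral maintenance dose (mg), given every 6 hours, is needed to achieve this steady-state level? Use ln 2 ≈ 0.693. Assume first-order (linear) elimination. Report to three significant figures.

k = 0.693/30 = 0.02310 h⁻¹, so CL = k·Vd = 0.02310 × 271.0 = 6.260 L/h
D = CL × Css × τ / F / S = 6.260 × 33.2 × 6 / 0.23 / 0.78 = 6951 mg

6950 mg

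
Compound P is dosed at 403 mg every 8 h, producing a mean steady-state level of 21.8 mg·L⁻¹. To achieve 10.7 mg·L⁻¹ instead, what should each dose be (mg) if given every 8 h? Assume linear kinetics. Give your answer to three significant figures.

For first-order elimination, Css ∝ F·D/(CL·τ); F and CL are unchanged, so Css ∝ D/τ.
D₂ = D₁ × (Css,target / Css,current) = 403 × 10.7/21.8 = 197.8 mg

198 mg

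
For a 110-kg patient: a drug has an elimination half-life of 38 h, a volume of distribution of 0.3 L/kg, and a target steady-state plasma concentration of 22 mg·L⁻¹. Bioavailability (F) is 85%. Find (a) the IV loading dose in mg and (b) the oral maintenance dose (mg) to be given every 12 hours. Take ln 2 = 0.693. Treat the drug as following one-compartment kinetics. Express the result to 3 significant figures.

(a) 726 mg; (b) 187 mg

Total Vd = 0.3 × 110 = 33.00 L
LD = Vd × C = 33.00 × 22 = 726.0 mg
CL = 0.693 × Vd / t½ = 0.693 × 33.00 / 38 = 0.6018 L/h
D = CL × Css × τ / F = 0.6018 × 22 × 12 / 0.85 = 186.9 mg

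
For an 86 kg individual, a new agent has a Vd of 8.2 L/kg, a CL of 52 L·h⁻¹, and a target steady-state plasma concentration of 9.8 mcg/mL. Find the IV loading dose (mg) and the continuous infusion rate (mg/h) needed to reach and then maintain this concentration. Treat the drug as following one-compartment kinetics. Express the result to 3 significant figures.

Vd = 8.2 L/kg × 86 kg = 705.2 L
Loading: fill Vd to C_target → 705.2 L × 9.8 mg/L = 6911 mg
Maintenance: replace elimination → rate = CL × Css = 52.00 × 9.8 = 509.6 mg/h

(a) 6910 mg; (b) 510 mg/h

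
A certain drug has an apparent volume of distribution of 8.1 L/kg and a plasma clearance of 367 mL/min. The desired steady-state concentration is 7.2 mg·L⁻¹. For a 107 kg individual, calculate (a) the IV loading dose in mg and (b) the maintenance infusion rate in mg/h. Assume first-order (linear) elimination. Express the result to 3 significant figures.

Vd = 8.1 L/kg × 107 kg = 866.7 L
Loading: fill Vd to C_target → 866.7 L × 7.2 mg/L = 6240 mg
CL = 367 mL/min = 367 × 0.06 = 22.02 L/h
Maintenance infusion rate = CL × Css = 22.02 × 7.2 = 158.5 mg/h

(a) 6240 mg; (b) 159 mg/h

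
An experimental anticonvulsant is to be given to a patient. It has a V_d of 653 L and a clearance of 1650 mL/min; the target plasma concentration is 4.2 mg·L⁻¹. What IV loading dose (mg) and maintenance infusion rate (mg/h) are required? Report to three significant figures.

(a) 2740 mg; (b) 416 mg/h

Loading dose = Vd × C = 653.0 × 4.2 = 2743 mg
CL = 1650 mL/min = 1650 × 0.06 = 99.00 L/h
Maintenance infusion rate = CL × Css = 99.00 × 4.2 = 415.8 mg/h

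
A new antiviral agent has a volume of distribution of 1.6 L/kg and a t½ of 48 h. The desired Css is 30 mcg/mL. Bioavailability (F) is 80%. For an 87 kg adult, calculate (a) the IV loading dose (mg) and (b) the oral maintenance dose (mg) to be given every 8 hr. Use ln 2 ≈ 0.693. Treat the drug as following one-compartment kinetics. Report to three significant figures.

Vd(total) = 87 kg × 1.6 L/kg = 139.2 L
LD = Vd × C = 139.2 × 30 = 4176 mg
CL = 0.693 × Vd / t½ = 0.693 × 139.2 / 48 = 2.010 L/h
D = CL × Css × τ / F = 2.010 × 30 × 8 / 0.8 = 603.0 mg

(a) 4180 mg; (b) 603 mg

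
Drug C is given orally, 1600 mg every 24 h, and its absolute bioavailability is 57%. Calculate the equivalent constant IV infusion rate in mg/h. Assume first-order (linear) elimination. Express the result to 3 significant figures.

Equivalent systemic input: infusion rate = F·D/τ.
Rate = 0.57 × 1600 / 24 = 38.00 mg/h

38.0 mg/h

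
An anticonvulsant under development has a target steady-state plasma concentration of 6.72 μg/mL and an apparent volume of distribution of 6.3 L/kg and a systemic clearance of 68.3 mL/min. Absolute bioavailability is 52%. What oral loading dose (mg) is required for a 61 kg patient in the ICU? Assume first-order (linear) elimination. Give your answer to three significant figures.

Total Vd = 6.3 × 61 = 384.3 L
LD = Vd × C / F = 384.3 × 6.720 / 0.52 = 4966 mg

4970 mg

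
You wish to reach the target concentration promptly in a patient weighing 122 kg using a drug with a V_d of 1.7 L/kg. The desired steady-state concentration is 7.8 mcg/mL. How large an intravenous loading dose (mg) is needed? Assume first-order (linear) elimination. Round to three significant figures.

1620 mg

Vd = 1.7 L/kg × 122 kg = 207.4 L
The loading dose fills Vd to the target concentration.
LD = Vd × C = 207.4 × 7.800 = 1618 mg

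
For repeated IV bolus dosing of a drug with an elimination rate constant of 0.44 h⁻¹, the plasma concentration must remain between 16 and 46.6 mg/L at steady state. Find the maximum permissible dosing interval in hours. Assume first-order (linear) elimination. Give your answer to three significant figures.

Between IV bolus doses, concentration decays as C = C₀·e^(−kτ), so C_peak/C_trough = e^(kτ).
τ_max = ln(C_peak/C_trough) / k = ln(46.6/16) / 0.4400 = 1.069 / 0.4400 = 2.430 h

2.43 h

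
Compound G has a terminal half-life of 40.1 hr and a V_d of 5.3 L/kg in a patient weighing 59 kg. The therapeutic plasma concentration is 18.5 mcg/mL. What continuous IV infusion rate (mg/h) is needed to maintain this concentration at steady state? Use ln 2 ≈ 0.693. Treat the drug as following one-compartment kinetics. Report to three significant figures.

100 mg/h

Vd = 5.3 L/kg × 59 kg = 312.7 L
CL = ln 2 · Vd / t½ = 0.693 × 312.7 / 40.1 = 5.404 L/h
Infusion rate = CL × Css = 5.404 × 18.5 = 99.97 mg/h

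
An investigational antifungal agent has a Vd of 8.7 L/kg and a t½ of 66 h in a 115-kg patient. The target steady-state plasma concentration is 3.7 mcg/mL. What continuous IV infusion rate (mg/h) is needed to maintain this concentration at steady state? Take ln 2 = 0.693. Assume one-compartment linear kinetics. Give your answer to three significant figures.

38.9 mg/h

Total Vd = 8.7 × 115 = 1001 L
k = 0.693/66 = 0.01050 h⁻¹, so CL = k·Vd = 0.01050 × 1001 = 10.51 L/h
Infusion rate = CL × Css = 10.51 × 3.7 = 38.89 mg/h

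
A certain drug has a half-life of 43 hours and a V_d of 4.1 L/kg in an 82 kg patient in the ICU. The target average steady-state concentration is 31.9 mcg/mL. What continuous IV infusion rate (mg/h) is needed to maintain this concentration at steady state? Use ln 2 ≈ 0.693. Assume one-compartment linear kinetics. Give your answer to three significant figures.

173 mg/h

Total Vd = 4.1 × 82 = 336.2 L
CL = 0.693 × Vd / t½ = 0.693 × 336.2 / 43 = 5.418 L/h
Infusion rate = CL × Css = 5.418 × 31.9 = 172.8 mg/h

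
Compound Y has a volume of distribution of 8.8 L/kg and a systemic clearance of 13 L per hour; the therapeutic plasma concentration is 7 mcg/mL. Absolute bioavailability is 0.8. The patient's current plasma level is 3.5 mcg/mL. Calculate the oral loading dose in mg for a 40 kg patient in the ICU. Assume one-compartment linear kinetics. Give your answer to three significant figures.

1540 mg

Total Vd = 8.8 × 40 = 352.0 L
The loading dose fills Vd to the target concentration; clearance is irrelevant here.
Concentration deficit ΔC = 7 − 3.5 = 3.500 mg/L
LD = Vd × ΔC / F = 352.0 × 3.500 / 0.8 = 1540 mg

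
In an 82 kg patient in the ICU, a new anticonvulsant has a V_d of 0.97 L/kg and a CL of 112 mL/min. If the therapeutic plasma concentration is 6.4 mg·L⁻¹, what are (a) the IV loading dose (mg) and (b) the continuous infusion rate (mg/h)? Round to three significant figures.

Vd(total) = 82 kg × 0.97 L/kg = 79.54 L
Loading dose = Vd × C = 79.54 × 6.4 = 509.1 mg
CL = 112 mL/min = 112 × 0.06 = 6.720 L/h
Maintenance: replace elimination → rate = CL × Css = 6.720 × 6.4 = 43.01 mg/h

(a) 509 mg; (b) 43.0 mg/h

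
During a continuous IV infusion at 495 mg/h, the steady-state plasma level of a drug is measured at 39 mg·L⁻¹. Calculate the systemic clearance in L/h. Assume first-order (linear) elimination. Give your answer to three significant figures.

At steady state, infusion rate = CL × Css, so CL = rate / Css.
CL = 495 / 39 = 12.69 L/h

12.7 L/h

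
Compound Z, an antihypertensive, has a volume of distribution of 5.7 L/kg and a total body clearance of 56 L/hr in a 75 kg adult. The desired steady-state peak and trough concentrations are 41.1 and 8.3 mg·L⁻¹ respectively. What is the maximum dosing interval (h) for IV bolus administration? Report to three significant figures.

Total Vd = 5.7 × 75 = 427.5 L
k = CL / Vd = 56.00 / 427.5 = 0.1310 h⁻¹
Between IV bolus doses, concentration decays as C = C₀·e^(−kτ), so C_peak/C_trough = e^(kτ).
τ_max = ln(C_peak/C_trough) / k = ln(41.1/8.3) / 0.1310 = 1.600 / 0.1310 = 12.21 h

12.2 h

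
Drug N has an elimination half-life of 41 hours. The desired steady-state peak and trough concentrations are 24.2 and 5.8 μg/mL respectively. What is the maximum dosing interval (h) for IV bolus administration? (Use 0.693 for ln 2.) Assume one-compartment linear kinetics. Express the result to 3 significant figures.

84.5 h

k = 0.693 / t½ = 0.693 / 41 = 0.01690 h⁻¹
Between IV bolus doses, concentration decays as C = C₀·e^(−kτ), so C_peak/C_trough = e^(kτ).
τ_max = ln(C_peak/C_trough) / k = ln(24.2/5.8) / 0.01690 = 1.428 / 0.01690 = 84.50 h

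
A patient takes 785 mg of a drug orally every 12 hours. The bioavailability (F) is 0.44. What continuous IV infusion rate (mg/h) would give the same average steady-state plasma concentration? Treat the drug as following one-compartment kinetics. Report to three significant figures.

28.8 mg/h

Equivalent systemic input: infusion rate = F·D/τ.
Rate = 0.44 × 785 / 12 = 28.78 mg/h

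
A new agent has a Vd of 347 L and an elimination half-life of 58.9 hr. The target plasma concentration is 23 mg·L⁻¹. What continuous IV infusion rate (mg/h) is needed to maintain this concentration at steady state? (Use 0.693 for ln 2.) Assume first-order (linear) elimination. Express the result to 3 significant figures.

93.9 mg/h

CL = 0.693 × Vd / t½ = 0.693 × 347.0 / 58.9 = 4.083 L/h
Infusion rate = CL × Css = 4.083 × 23 = 93.91 mg/h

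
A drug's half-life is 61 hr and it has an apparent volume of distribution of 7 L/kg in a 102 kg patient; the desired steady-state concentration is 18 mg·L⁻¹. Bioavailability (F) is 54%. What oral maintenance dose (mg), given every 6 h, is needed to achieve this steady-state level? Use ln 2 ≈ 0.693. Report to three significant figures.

1620 mg

Total Vd = 7 × 102 = 714.0 L
k = 0.693/61 = 0.01136 h⁻¹, so CL = k·Vd = 0.01136 × 714.0 = 8.111 L/h
D = CL × Css × τ / F = 8.111 × 18 × 6 / 0.54 = 1622 mg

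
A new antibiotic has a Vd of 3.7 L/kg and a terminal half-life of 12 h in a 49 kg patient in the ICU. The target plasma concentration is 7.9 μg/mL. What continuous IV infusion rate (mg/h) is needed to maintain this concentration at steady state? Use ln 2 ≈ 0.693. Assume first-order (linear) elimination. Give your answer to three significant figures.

82.7 mg/h

Vd = 3.7 L/kg × 49 kg = 181.3 L
CL = ln 2 · Vd / t½ = 0.693 × 181.3 / 12 = 10.47 L/h
Infusion rate = CL × Css = 10.47 × 7.9 = 82.71 mg/h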